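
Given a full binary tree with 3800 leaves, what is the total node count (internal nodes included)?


Leaf nodes (terminals): 3800
Internal nodes = n - 1 = 3800 - 1 = 3799
Total = leaves + internal = 3800 + 3799 = 7599

7599


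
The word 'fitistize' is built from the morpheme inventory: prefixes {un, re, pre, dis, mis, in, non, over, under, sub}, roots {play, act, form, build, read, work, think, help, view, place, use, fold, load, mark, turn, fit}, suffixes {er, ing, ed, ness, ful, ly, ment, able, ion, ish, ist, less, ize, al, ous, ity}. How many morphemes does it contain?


Segmenting 'fitistize' against the inventory:
  'fit' -> root (morpheme 1)
  'ist' -> suffix (morpheme 2)
  'ize' -> suffix (morpheme 3)
Total morphemes: 3

3


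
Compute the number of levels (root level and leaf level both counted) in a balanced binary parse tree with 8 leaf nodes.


In a balanced binary tree with n leaves the deepest leaf is ceil(log2(n)) edges below the root,
so counting node levels inclusive of root and leaves gives ceil(log2(n)) + 1 levels.
log2(8) = 3.0000
ceil(3.0000) = 3
levels = 3 + 1 = 4

4


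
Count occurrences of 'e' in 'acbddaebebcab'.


Scanning 'acbddaebebcab' for 'e':
  Position 6: 'e' -> MATCH (count: 1)
  Position 8: 'e' -> MATCH (count: 2)
Total occurrences of 'e': 2

2


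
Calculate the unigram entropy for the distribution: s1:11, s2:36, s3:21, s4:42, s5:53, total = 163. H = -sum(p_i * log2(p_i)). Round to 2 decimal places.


Computing entropy H = -sum(p_i * log2(p_i)):
  s1: p = 11/163 = 0.0675, -p*log2(p) = 0.2625
  s2: p = 36/163 = 0.2209, -p*log2(p) = 0.4812
  s3: p = 21/163 = 0.1288, -p*log2(p) = 0.3809
  s4: p = 42/163 = 0.2577, -p*log2(p) = 0.5041
  s5: p = 53/163 = 0.3252, -p*log2(p) = 0.5270
H = sum of terms = 2.1557
Rounded to 2 decimals: 2.16

2.16


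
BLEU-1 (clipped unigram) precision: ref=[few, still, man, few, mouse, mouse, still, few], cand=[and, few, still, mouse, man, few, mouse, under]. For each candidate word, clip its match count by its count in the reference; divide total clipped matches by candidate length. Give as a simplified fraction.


Reference word counts: {'few': 3, 'man': 1, 'mouse': 2, 'still': 2}
Checking each candidate word (with clipping):
  'and' -> not in reference -> no match (matches: 0)
  'few' -> in reference (ref count 3, used 1/3) -> match (matches: 1)
  'still' -> in reference (ref count 2, used 1/2) -> match (matches: 2)
  'mouse' -> in reference (ref count 2, used 1/2) -> match (matches: 3)
  'man' -> in reference (ref count 1, used 1/1) -> match (matches: 4)
  'few' -> in reference (ref count 3, used 2/3) -> match (matches: 5)
  'mouse' -> in reference (ref count 2, used 2/2) -> match (matches: 6)
  'under' -> not in reference -> no match (matches: 6)
Clipped matches: 6, Candidate length: 8
Precision = 6/8 = 3/4

3/4


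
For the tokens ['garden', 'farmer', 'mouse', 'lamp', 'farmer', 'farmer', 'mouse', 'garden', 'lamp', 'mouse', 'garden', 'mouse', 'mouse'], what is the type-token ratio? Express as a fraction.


Tokens: 13
Unique types: ('farmer', 'garden', 'lamp', 'mouse') = 4
TTR = 4/13
Already in lowest terms.

4/13


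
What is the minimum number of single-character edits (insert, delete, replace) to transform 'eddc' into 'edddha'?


Building DP table for s1='eddc' (len 4) and s2='edddha' (len 6):
       e  d  d  d  h  a
    0  1  2  3  4  5  6
  e 1  0  1  2  3  4  5
  d 2  1  0  1  2  3  4
  d 3  2  1  0  1  2  3
  c 4  3  2  1  1  2  3
Edit distance = dp[4][6] = 3

3


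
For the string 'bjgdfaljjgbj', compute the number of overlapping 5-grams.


String 'bjgdfaljjgbj' has length L = 12.
Number of overlapping n-grams = L - n + 1
Substituting: 12 - 5 + 1 = 8

8


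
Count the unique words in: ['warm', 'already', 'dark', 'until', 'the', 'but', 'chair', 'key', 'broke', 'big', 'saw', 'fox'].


Listing all tokens and tracking unique types:
  Token 1: 'warm' -> NEW (unique so far: 1)
  Token 2: 'already' -> NEW (unique so far: 2)
  Token 3: 'dark' -> NEW (unique so far: 3)
  Token 4: 'until' -> NEW (unique so far: 4)
  Token 5: 'the' -> NEW (unique so far: 5)
  Token 6: 'but' -> NEW (unique so far: 6)
  Token 7: 'chair' -> NEW (unique so far: 7)
  Token 8: 'key' -> NEW (unique so far: 8)
  Token 9: 'broke' -> NEW (unique so far: 9)
  Token 10: 'big' -> NEW (unique so far: 10)
  Token 11: 'saw' -> NEW (unique so far: 11)
  Token 12: 'fox' -> NEW (unique so far: 12)
Unique types: ('already', 'big', 'broke', 'but', 'chair', 'dark', 'fox', 'key', 'saw', 'the', 'until', 'warm')
Vocabulary size: 12

12


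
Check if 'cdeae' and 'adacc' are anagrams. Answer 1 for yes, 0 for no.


Sort characters of 'cdeae': 'acdee'
Sort characters of 'adacc': 'aaccd'
Sorted forms differ -> they are NOT anagrams
Result: 0

0


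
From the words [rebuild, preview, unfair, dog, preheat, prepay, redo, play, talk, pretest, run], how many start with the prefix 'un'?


Checking each word for prefix 'un':
  'rebuild' -> no (count: 0)
  'preview' -> no (count: 0)
  'unfair' -> YES, starts with 'un' (count: 1)
  'dog' -> no (count: 1)
  'preheat' -> no (count: 1)
  'prepay' -> no (count: 1)
  'redo' -> no (count: 1)
  'play' -> no (count: 1)
  'talk' -> no (count: 1)
  'pretest' -> no (count: 1)
  'run' -> no (count: 1)
Total with prefix 'un': 1

1


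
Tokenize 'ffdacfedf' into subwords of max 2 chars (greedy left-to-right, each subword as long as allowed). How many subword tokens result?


'ffdacfedf' has 9 characters.
Chunking with max size 2:
  Chunk 1: 'ff' (positions 0-1)
  Chunk 2: 'da' (positions 2-3)
  Chunk 3: 'cf' (positions 4-5)
  Chunk 4: 'ed' (positions 6-7)
  Chunk 5: 'f' (positions 8-8)
Total chunks: ceil(9 / 2) = 5

5


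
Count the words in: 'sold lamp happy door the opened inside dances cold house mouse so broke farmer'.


Counting words by splitting on spaces:
  Word 1: 'sold'
  Word 2: 'lamp'
  Word 3: 'happy'
  Word 4: 'door'
  Word 5: 'the'
  Word 6: 'opened'
  Word 7: 'inside'
  Word 8: 'dances'
  Word 9: 'cold'
  Word 10: 'house'
  Word 11: 'mouse'
  Word 12: 'so'
  Word 13: 'broke'
  Word 14: 'farmer'
Total words: 14

14


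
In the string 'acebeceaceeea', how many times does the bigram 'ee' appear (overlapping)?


Scanning 'acebeceaceeea' for bigram 'ee':
  Position 0: 'ac' -> no
  Position 1: 'ce' -> no
  Position 2: 'eb' -> no
  Position 3: 'be' -> no
  Position 4: 'ec' -> no
  Position 5: 'ce' -> no
  Position 6: 'ea' -> no
  Position 7: 'ac' -> no
  Position 8: 'ce' -> no
  Position 9: 'ee' -> MATCH
  Position 10: 'ee' -> MATCH
  Position 11: 'ea' -> no
Total matches: 2

2


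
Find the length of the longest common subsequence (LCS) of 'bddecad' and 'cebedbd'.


DP table for LCS of 'bddecad' and 'cebedbd':
       c  e  b  e  d  b  d
    0  0  0  0  0  0  0  0
  b 0  0  0  1  1  1  1  1
  d 0  0  0  1  1  2  2  2
  d 0  0  0  1  1  2  2  3
  e 0  0  1  1  2  2  2  3
  c 0  1  1  1  2  2  2  3
  a 0  1  1  1  2  2  2  3
  d 0  1  1  1  2  3  3  3
LCS: 'bdd'
LCS length = 3

3


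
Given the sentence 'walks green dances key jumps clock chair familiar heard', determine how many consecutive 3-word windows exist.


Word trigrams from [9] words:
  Trigram 1: (walks green dances)
  Trigram 2: (green dances key)
  Trigram 3: (dances key jumps)
  Trigram 4: (key jumps clock)
  Trigram 5: (jumps clock chair)
  Trigram 6: (clock chair familiar)
  Trigram 7: (chair familiar heard)
Total word trigrams: 9 - 2 = 7

7


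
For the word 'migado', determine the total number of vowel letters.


Scanning each character of 'migado':
  Position 1: 'm' -> consonant (running count: 0)
  Position 2: 'i' -> vowel (running count: 1)
  Position 3: 'g' -> consonant (running count: 1)
  Position 4: 'a' -> vowel (running count: 2)
  Position 5: 'd' -> consonant (running count: 2)
  Position 6: 'o' -> vowel (running count: 3)
Total vowels: 3

3


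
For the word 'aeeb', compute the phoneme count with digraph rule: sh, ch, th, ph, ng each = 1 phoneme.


Parsing 'aeeb' greedily, digraphs first:
  'a' -> vowel phoneme (phonemes so far: 1)
  'e' -> vowel phoneme (phonemes so far: 2)
  'e' -> vowel phoneme (phonemes so far: 3)
  'b' -> consonant phoneme (phonemes so far: 4)
Total phonemes: 4

4


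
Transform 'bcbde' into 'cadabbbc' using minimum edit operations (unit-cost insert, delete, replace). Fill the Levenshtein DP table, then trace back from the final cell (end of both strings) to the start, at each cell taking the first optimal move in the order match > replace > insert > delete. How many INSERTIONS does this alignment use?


Edit distance = 7. Backtracking from cell (5, 8) with preference match > replace > insert > delete,
then listing the resulting alignment 'bcbde' -> 'cadabbbc' left to right:
  Step 1: insert 'c' [insertion #1]
  Step 2: insert 'a' [insertion #2]
  Step 3: insert 'd' [insertion #3]
  Step 4: replace b->a
  Step 5: replace c->b
  Step 6: keep 'b'
  Step 7: replace d->b
  Step 8: replace e->c
Total insertions: 3

3


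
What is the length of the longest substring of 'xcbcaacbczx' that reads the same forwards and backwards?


Scanning 'xcbcaacbczx' for palindromic substrings.
Substring at positions 1-8: 'cbcaacbc'.
Check: reverse('cbcaacbc') = 'cbcaacbc' -> palindrome confirmed.
Neighbouring characters ('x' / 'z') break symmetry, so it cannot extend further.
No longer palindromic substring exists; longest length = 8

8


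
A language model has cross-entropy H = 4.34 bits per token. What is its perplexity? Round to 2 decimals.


Perplexity formula: PP = 2^H
H = 4.34
PP = 2^4.34
Decompose: 2^4.34 = 2^4 * 2^0.34
2^4 = 16, 2^0.34 ~ 1.2657566
PP ~ 16 * 1.2657566 = 20.2521056
Rounded to 2 decimals: 20.25

20.25


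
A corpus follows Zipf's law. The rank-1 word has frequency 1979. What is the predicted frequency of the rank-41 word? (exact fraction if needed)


Zipf's law: freq(rank) = f1 / rank
f1 = 1979, rank = 41
freq = 1979 / 41
GCD(1979, 41) = 1
Simplified: 1979/41

1979/41


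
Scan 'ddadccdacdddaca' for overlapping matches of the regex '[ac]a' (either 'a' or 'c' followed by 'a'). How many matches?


Pattern: [ac]a means either 'a' or 'c' followed by 'a'.
Scanning 'ddadccdacdddaca' position-by-position:
  Pos 0: window 'dd' -> no
  Pos 1: window 'da' -> no
  Pos 2: window 'ad' -> no
  Pos 3: window 'dc' -> no
  Pos 4: window 'cc' -> no
  Pos 5: window 'cd' -> no
  Pos 6: window 'da' -> no
  Pos 7: window 'ac' -> no
  Pos 8: window 'cd' -> no
  Pos 9: window 'dd' -> no
  Pos 10: window 'dd' -> no
  Pos 11: window 'da' -> no
  Pos 12: window 'ac' -> no
  Pos 13: window 'ca' -> MATCH
  Pos 14: window 'a' -> no
Total matches: 1

1


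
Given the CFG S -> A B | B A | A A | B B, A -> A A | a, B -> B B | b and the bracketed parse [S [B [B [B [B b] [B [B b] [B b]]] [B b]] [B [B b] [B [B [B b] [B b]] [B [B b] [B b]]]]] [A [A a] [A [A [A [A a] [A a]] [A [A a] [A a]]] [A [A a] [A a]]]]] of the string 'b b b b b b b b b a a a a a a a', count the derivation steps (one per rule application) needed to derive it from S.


Every bracketed nonterminal node [X ...] in the tree is produced by exactly one rule application.
Reading the tree off as a leftmost derivation:
  Step 1: S  =>  B A   (applied S -> B A)
  Step 2: B A  =>  B B A   (applied B -> B B)
  Step 3: B B A  =>  B B B A   (applied B -> B B)
  Step 4: B B B A  =>  B B B B A   (applied B -> B B)
  Step 5: B B B B A  =>  b B B B A   (applied B -> b)
  Step 6: b B B B A  =>  b B B B B A   (applied B -> B B)
  Step 7: b B B B B A  =>  b b B B B A   (applied B -> b)
  Step 8: b b B B B A  =>  b b b B B A   (applied B -> b)
  Step 9: b b b B B A  =>  b b b b B A   (applied B -> b)
  Step 10: b b b b B A  =>  b b b b B B A   (applied B -> B B)
  Step 11: b b b b B B A  =>  b b b b b B A   (applied B -> b)
  Step 12: b b b b b B A  =>  b b b b b B B A   (applied B -> B B)
  Step 13: b b b b b B B A  =>  b b b b b B B B A   (applied B -> B B)
  Step 14: b b b b b B B B A  =>  b b b b b b B B A   (applied B -> b)
  Step 15: b b b b b b B B A  =>  b b b b b b b B A   (applied B -> b)
  Step 16: b b b b b b b B A  =>  b b b b b b b B B A   (applied B -> B B)
  Step 17: b b b b b b b B B A  =>  b b b b b b b b B A   (applied B -> b)
  Step 18: b b b b b b b b B A  =>  b b b b b b b b b A   (applied B -> b)
  Step 19: b b b b b b b b b A  =>  b b b b b b b b b A A   (applied A -> A A)
  Step 20: b b b b b b b b b A A  =>  b b b b b b b b b a A   (applied A -> a)
  Step 21: b b b b b b b b b a A  =>  b b b b b b b b b a A A   (applied A -> A A)
  Step 22: b b b b b b b b b a A A  =>  b b b b b b b b b a A A A   (applied A -> A A)
  Step 23: b b b b b b b b b a A A A  =>  b b b b b b b b b a A A A A   (applied A -> A A)
  Step 24: b b b b b b b b b a A A A A  =>  b b b b b b b b b a a A A A   (applied A -> a)
  Step 25: b b b b b b b b b a a A A A  =>  b b b b b b b b b a a a A A   (applied A -> a)
  Step 26: b b b b b b b b b a a a A A  =>  b b b b b b b b b a a a A A A   (applied A -> A A)
  Step 27: b b b b b b b b b a a a A A A  =>  b b b b b b b b b a a a a A A   (applied A -> a)
  Step 28: b b b b b b b b b a a a a A A  =>  b b b b b b b b b a a a a a A   (applied A -> a)
  Step 29: b b b b b b b b b a a a a a A  =>  b b b b b b b b b a a a a a A A   (applied A -> A A)
  Step 30: b b b b b b b b b a a a a a A A  =>  b b b b b b b b b a a a a a a A   (applied A -> a)
  Step 31: b b b b b b b b b a a a a a a A  =>  b b b b b b b b b a a a a a a a   (applied A -> a)
Final yield: b b b b b b b b b a a a a a a a
Total rewrite steps: 31

31


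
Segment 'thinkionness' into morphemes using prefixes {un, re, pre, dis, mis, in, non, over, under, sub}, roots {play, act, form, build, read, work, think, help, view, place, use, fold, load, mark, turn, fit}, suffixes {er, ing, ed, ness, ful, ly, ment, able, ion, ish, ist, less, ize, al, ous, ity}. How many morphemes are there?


Segmenting 'thinkionness' against the inventory:
  'think' -> root (morpheme 1)
  'ion' -> suffix (morpheme 2)
  'ness' -> suffix (morpheme 3)
Total morphemes: 3

3


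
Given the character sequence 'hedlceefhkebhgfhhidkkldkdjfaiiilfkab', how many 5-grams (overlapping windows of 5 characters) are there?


String 'hedlceefhkebhgfhhidkkldkdjfaiiilfkab' has length L = 36.
Number of overlapping n-grams = L - n + 1
Substituting: 36 - 5 + 1 = 32

32


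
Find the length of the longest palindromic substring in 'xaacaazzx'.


Scanning 'xaacaazzx' for palindromic substrings.
Substring at positions 1-5: 'aacaa'.
Check: reverse('aacaa') = 'aacaa' -> palindrome confirmed.
Neighbouring characters ('x' / 'z') break symmetry, so it cannot extend further.
No longer palindromic substring exists; longest length = 5

5


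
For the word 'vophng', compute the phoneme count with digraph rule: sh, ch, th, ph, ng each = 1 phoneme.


Parsing 'vophng' greedily, digraphs first:
  'v' -> consonant phoneme (phonemes so far: 1)
  'o' -> vowel phoneme (phonemes so far: 2)
  'ph' -> digraph (1 consonant phoneme) (phonemes so far: 3)
  'ng' -> digraph (1 consonant phoneme) (phonemes so far: 4)
Total phonemes: 4

4


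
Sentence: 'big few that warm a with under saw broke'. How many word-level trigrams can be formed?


Word trigrams from [9] words:
  Trigram 1: (big few that)
  Trigram 2: (few that warm)
  Trigram 3: (that warm a)
  Trigram 4: (warm a with)
  Trigram 5: (a with under)
  Trigram 6: (with under saw)
  Trigram 7: (under saw broke)
Total word trigrams: 9 - 2 = 7

7


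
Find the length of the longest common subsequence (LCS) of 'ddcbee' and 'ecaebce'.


DP table for LCS of 'ddcbee' and 'ecaebce':
       e  c  a  e  b  c  e
    0  0  0  0  0  0  0  0
  d 0  0  0  0  0  0  0  0
  d 0  0  0  0  0  0  0  0
  c 0  0  1  1  1  1  1  1
  b 0  0  1  1  1  2  2  2
  e 0  1  1  1  2  2  2  3
  e 0  1  1  1  2  2  2  3
LCS: 'cbe'
LCS length = 3

3


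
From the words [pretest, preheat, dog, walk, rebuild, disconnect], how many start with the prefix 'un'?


Checking each word for prefix 'un':
  'pretest' -> no (count: 0)
  'preheat' -> no (count: 0)
  'dog' -> no (count: 0)
  'walk' -> no (count: 0)
  'rebuild' -> no (count: 0)
  'disconnect' -> no (count: 0)
Total with prefix 'un': 0

0


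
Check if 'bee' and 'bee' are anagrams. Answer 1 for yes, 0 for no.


Sort characters of 'bee': 'bee'
Sort characters of 'bee': 'bee'
Sorted forms match -> they ARE anagrams
Result: 1

1


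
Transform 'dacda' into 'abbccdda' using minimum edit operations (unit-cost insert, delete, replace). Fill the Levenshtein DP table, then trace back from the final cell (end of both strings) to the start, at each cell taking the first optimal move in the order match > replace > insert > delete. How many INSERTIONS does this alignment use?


Edit distance = 5. Backtracking from cell (5, 8) with preference match > replace > insert > delete,
then listing the resulting alignment 'dacda' -> 'abbccdda' left to right:
  Step 1: insert 'a' [insertion #1]
  Step 2: insert 'b' [insertion #2]
  Step 3: replace d->b
  Step 4: replace a->c
  Step 5: keep 'c'
  Step 6: insert 'd' [insertion #3]
  Step 7: keep 'd'
  Step 8: keep 'a'
Total insertions: 3

3


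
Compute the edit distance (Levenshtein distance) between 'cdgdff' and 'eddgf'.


Building DP table for s1='cdgdff' (len 6) and s2='eddgf' (len 5):
       e  d  d  g  f
    0  1  2  3  4  5
  c 1  1  2  3  4  5
  d 2  2  1  2  3  4
  g 3  3  2  2  2  3
  d 4  4  3  2  3  3
  f 5  5  4  3  3  3
  f 6  6  5  4  4  3
Edit distance = dp[6][5] = 3

3


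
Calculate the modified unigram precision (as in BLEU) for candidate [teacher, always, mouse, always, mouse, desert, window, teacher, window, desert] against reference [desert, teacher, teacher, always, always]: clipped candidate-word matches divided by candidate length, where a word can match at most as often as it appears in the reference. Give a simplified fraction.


Reference word counts: {'always': 2, 'desert': 1, 'teacher': 2}
Checking each candidate word (with clipping):
  'teacher' -> in reference (ref count 2, used 1/2) -> match (matches: 1)
  'always' -> in reference (ref count 2, used 1/2) -> match (matches: 2)
  'mouse' -> not in reference -> no match (matches: 2)
  'always' -> in reference (ref count 2, used 2/2) -> match (matches: 3)
  'mouse' -> not in reference -> no match (matches: 3)
  'desert' -> in reference (ref count 1, used 1/1) -> match (matches: 4)
  'window' -> not in reference -> no match (matches: 4)
  'teacher' -> in reference (ref count 2, used 2/2) -> match (matches: 5)
  'window' -> not in reference -> no match (matches: 5)
  'desert' -> ref count 1 already used up (1/1) -> clipped, no match (matches: 5)
Clipped matches: 5, Candidate length: 10
Precision = 5/10 = 1/2

1/2


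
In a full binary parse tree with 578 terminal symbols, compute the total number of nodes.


Leaf nodes (terminals): 578
Internal nodes = n - 1 = 578 - 1 = 577
Total = leaves + internal = 578 + 577 = 1155

1155


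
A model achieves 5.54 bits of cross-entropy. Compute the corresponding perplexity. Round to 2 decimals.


Perplexity formula: PP = 2^H
H = 5.54
PP = 2^5.54
Decompose: 2^5.54 = 2^5 * 2^0.54
2^5 = 32, 2^0.54 ~ 1.4539725
PP ~ 32 * 1.4539725 = 46.5271200
Rounded to 2 decimals: 46.53

46.53


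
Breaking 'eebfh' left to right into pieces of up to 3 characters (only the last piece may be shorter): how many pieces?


'eebfh' has 5 characters.
Chunking with max size 3:
  Chunk 1: 'eeb' (positions 0-2)
  Chunk 2: 'fh' (positions 3-4)
Total chunks: ceil(5 / 3) = 2

2


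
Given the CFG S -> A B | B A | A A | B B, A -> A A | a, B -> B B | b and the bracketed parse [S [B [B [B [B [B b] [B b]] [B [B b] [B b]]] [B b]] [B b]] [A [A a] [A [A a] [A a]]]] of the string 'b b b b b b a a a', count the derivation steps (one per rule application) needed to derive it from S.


Every bracketed nonterminal node [X ...] in the tree is produced by exactly one rule application.
Reading the tree off as a leftmost derivation:
  Step 1: S  =>  B A   (applied S -> B A)
  Step 2: B A  =>  B B A   (applied B -> B B)
  Step 3: B B A  =>  B B B A   (applied B -> B B)
  Step 4: B B B A  =>  B B B B A   (applied B -> B B)
  Step 5: B B B B A  =>  B B B B B A   (applied B -> B B)
  Step 6: B B B B B A  =>  b B B B B A   (applied B -> b)
  Step 7: b B B B B A  =>  b b B B B A   (applied B -> b)
  Step 8: b b B B B A  =>  b b B B B B A   (applied B -> B B)
  Step 9: b b B B B B A  =>  b b b B B B A   (applied B -> b)
  Step 10: b b b B B B A  =>  b b b b B B A   (applied B -> b)
  Step 11: b b b b B B A  =>  b b b b b B A   (applied B -> b)
  Step 12: b b b b b B A  =>  b b b b b b A   (applied B -> b)
  Step 13: b b b b b b A  =>  b b b b b b A A   (applied A -> A A)
  Step 14: b b b b b b A A  =>  b b b b b b a A   (applied A -> a)
  Step 15: b b b b b b a A  =>  b b b b b b a A A   (applied A -> A A)
  Step 16: b b b b b b a A A  =>  b b b b b b a a A   (applied A -> a)
  Step 17: b b b b b b a a A  =>  b b b b b b a a a   (applied A -> a)
Final yield: b b b b b b a a a
Total rewrite steps: 17

17


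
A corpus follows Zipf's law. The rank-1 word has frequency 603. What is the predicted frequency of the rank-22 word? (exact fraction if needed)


Zipf's law: freq(rank) = f1 / rank
f1 = 603, rank = 22
freq = 603 / 22
GCD(603, 22) = 1
Simplified: 603/22

603/22


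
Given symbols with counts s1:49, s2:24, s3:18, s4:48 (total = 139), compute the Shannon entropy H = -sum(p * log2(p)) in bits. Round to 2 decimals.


Computing entropy H = -sum(p_i * log2(p_i)):
  s1: p = 49/139 = 0.3525, -p*log2(p) = 0.5303
  s2: p = 24/139 = 0.1727, -p*log2(p) = 0.4375
  s3: p = 18/139 = 0.1295, -p*log2(p) = 0.3819
  s4: p = 48/139 = 0.3453, -p*log2(p) = 0.5297
H = sum of terms = 1.8794
Rounded to 2 decimals: 1.88

1.88


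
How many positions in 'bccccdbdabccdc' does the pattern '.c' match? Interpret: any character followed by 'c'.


Pattern: .c means any character followed by 'c'.
Scanning 'bccccdbdabccdc' position-by-position:
  Pos 0: window 'bc' -> MATCH
  Pos 1: window 'cc' -> MATCH
  Pos 2: window 'cc' -> MATCH
  Pos 3: window 'cc' -> MATCH
  Pos 4: window 'cd' -> no
  Pos 5: window 'db' -> no
  Pos 6: window 'bd' -> no
  Pos 7: window 'da' -> no
  Pos 8: window 'ab' -> no
  Pos 9: window 'bc' -> MATCH
  Pos 10: window 'cc' -> MATCH
  Pos 11: window 'cd' -> no
  Pos 12: window 'dc' -> MATCH
  Pos 13: window 'c' -> no
Total matches: 7

7


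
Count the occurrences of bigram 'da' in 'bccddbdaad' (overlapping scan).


Scanning 'bccddbdaad' for bigram 'da':
  Position 0: 'bc' -> no
  Position 1: 'cc' -> no
  Position 2: 'cd' -> no
  Position 3: 'dd' -> no
  Position 4: 'db' -> no
  Position 5: 'bd' -> no
  Position 6: 'da' -> MATCH
  Position 7: 'aa' -> no
  Position 8: 'ad' -> no
Total matches: 1

1


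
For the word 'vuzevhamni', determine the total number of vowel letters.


Scanning each character of 'vuzevhamni':
  Position 1: 'v' -> consonant (running count: 0)
  Position 2: 'u' -> vowel (running count: 1)
  Position 3: 'z' -> consonant (running count: 1)
  Position 4: 'e' -> vowel (running count: 2)
  Position 5: 'v' -> consonant (running count: 2)
  Position 6: 'h' -> consonant (running count: 2)
  Position 7: 'a' -> vowel (running count: 3)
  Position 8: 'm' -> consonant (running count: 3)
  Position 9: 'n' -> consonant (running count: 3)
  Position 10: 'i' -> vowel (running count: 4)
Total vowels: 4

4


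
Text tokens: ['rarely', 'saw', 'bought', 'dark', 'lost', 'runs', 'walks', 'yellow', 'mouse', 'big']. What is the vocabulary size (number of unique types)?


Listing all tokens and tracking unique types:
  Token 1: 'rarely' -> NEW (unique so far: 1)
  Token 2: 'saw' -> NEW (unique so far: 2)
  Token 3: 'bought' -> NEW (unique so far: 3)
  Token 4: 'dark' -> NEW (unique so far: 4)
  Token 5: 'lost' -> NEW (unique so far: 5)
  Token 6: 'runs' -> NEW (unique so far: 6)
  Token 7: 'walks' -> NEW (unique so far: 7)
  Token 8: 'yellow' -> NEW (unique so far: 8)
  Token 9: 'mouse' -> NEW (unique so far: 9)
  Token 10: 'big' -> NEW (unique so far: 10)
Unique types: ('big', 'bought', 'dark', 'lost', 'mouse', 'rarely', 'runs', 'saw', 'walks', 'yellow')
Vocabulary size: 10

10


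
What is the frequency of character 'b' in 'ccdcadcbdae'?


Scanning 'ccdcadcbdae' for 'b':
  Position 7: 'b' -> MATCH (count: 1)
Total occurrences of 'b': 1

1


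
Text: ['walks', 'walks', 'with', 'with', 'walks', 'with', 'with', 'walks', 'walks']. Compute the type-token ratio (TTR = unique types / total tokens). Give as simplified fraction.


Tokens: 9
Unique types: ('walks', 'with') = 2
TTR = 2/9
Already in lowest terms.

2/9


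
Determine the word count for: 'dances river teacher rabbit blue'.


Counting words by splitting on spaces:
  Word 1: 'dances'
  Word 2: 'river'
  Word 3: 'teacher'
  Word 4: 'rabbit'
  Word 5: 'blue'
Total words: 5

5


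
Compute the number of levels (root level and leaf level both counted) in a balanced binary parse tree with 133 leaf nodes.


In a balanced binary tree with n leaves the deepest leaf is ceil(log2(n)) edges below the root,
so counting node levels inclusive of root and leaves gives ceil(log2(n)) + 1 levels.
log2(133) = 7.0553
ceil(7.0553) = 8
levels = 8 + 1 = 9

9


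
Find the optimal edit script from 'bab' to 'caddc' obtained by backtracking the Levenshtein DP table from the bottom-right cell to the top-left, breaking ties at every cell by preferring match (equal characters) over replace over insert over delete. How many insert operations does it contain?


Edit distance = 4. Backtracking from cell (3, 5) with preference match > replace > insert > delete,
then listing the resulting alignment 'bab' -> 'caddc' left to right:
  Step 1: replace b->c
  Step 2: keep 'a'
  Step 3: insert 'd' [insertion #1]
  Step 4: insert 'd' [insertion #2]
  Step 5: replace b->c
Total insertions: 2

2


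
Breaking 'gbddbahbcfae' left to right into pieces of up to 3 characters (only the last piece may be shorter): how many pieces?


'gbddbahbcfae' has 12 characters.
Chunking with max size 3:
  Chunk 1: 'gbd' (positions 0-2)
  Chunk 2: 'dba' (positions 3-5)
  Chunk 3: 'hbc' (positions 6-8)
  Chunk 4: 'fae' (positions 9-11)
Total chunks: ceil(12 / 3) = 4

4


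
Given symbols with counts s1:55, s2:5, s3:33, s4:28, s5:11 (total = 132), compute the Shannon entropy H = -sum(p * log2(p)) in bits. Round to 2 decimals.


Computing entropy H = -sum(p_i * log2(p_i)):
  s1: p = 55/132 = 0.4167, -p*log2(p) = 0.5263
  s2: p = 5/132 = 0.0379, -p*log2(p) = 0.1789
  s3: p = 33/132 = 0.2500, -p*log2(p) = 0.5000
  s4: p = 28/132 = 0.2121, -p*log2(p) = 0.4745
  s5: p = 11/132 = 0.0833, -p*log2(p) = 0.2987
H = sum of terms = 1.9784
Rounded to 2 decimals: 1.98

1.98


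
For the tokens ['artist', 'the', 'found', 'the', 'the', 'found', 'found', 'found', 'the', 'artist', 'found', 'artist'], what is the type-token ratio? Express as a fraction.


Tokens: 12
Unique types: ('artist', 'found', 'the') = 3
TTR = 3/12
Simplify: divide both by 3 -> 1/4
TTR = 1/4

1/4


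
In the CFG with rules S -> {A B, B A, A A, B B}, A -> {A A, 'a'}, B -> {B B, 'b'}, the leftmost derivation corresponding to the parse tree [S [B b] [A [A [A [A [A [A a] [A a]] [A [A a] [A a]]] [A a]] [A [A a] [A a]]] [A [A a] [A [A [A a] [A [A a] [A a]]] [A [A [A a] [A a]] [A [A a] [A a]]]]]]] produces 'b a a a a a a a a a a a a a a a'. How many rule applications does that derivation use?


Every bracketed nonterminal node [X ...] in the tree is produced by exactly one rule application.
Reading the tree off as a leftmost derivation:
  Step 1: S  =>  B A   (applied S -> B A)
  Step 2: B A  =>  b A   (applied B -> b)
  Step 3: b A  =>  b A A   (applied A -> A A)
  Step 4: b A A  =>  b A A A   (applied A -> A A)
  Step 5: b A A A  =>  b A A A A   (applied A -> A A)
  Step 6: b A A A A  =>  b A A A A A   (applied A -> A A)
  Step 7: b A A A A A  =>  b A A A A A A   (applied A -> A A)
  Step 8: b A A A A A A  =>  b a A A A A A   (applied A -> a)
  Step 9: b a A A A A A  =>  b a a A A A A   (applied A -> a)
  Step 10: b a a A A A A  =>  b a a A A A A A   (applied A -> A A)
  Step 11: b a a A A A A A  =>  b a a a A A A A   (applied A -> a)
  Step 12: b a a a A A A A  =>  b a a a a A A A   (applied A -> a)
  Step 13: b a a a a A A A  =>  b a a a a a A A   (applied A -> a)
  Step 14: b a a a a a A A  =>  b a a a a a A A A   (applied A -> A A)
  Step 15: b a a a a a A A A  =>  b a a a a a a A A   (applied A -> a)
  Step 16: b a a a a a a A A  =>  b a a a a a a a A   (applied A -> a)
  Step 17: b a a a a a a a A  =>  b a a a a a a a A A   (applied A -> A A)
  Step 18: b a a a a a a a A A  =>  b a a a a a a a a A   (applied A -> a)
  Step 19: b a a a a a a a a A  =>  b a a a a a a a a A A   (applied A -> A A)
  Step 20: b a a a a a a a a A A  =>  b a a a a a a a a A A A   (applied A -> A A)
  Step 21: b a a a a a a a a A A A  =>  b a a a a a a a a a A A   (applied A -> a)
  Step 22: b a a a a a a a a a A A  =>  b a a a a a a a a a A A A   (applied A -> A A)
  Step 23: b a a a a a a a a a A A A  =>  b a a a a a a a a a a A A   (applied A -> a)
  Step 24: b a a a a a a a a a a A A  =>  b a a a a a a a a a a a A   (applied A -> a)
  Step 25: b a a a a a a a a a a a A  =>  b a a a a a a a a a a a A A   (applied A -> A A)
  Step 26: b a a a a a a a a a a a A A  =>  b a a a a a a a a a a a A A A   (applied A -> A A)
  Step 27: b a a a a a a a a a a a A A A  =>  b a a a a a a a a a a a a A A   (applied A -> a)
  Step 28: b a a a a a a a a a a a a A A  =>  b a a a a a a a a a a a a a A   (applied A -> a)
  Step 29: b a a a a a a a a a a a a a A  =>  b a a a a a a a a a a a a a A A   (applied A -> A A)
  Step 30: b a a a a a a a a a a a a a A A  =>  b a a a a a a a a a a a a a a A   (applied A -> a)
  Step 31: b a a a a a a a a a a a a a a A  =>  b a a a a a a a a a a a a a a a   (applied A -> a)
Final yield: b a a a a a a a a a a a a a a a
Total rewrite steps: 31

31


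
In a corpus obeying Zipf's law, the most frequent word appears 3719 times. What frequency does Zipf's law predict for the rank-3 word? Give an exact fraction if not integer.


Zipf's law: freq(rank) = f1 / rank
f1 = 3719, rank = 3
freq = 3719 / 3
GCD(3719, 3) = 1
Simplified: 3719/3

3719/3


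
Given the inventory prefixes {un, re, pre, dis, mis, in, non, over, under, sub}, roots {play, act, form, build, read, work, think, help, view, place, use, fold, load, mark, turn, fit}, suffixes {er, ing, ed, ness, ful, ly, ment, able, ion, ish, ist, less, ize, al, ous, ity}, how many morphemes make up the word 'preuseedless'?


Segmenting 'preuseedless' against the inventory:
  'pre' -> prefix (morpheme 1)
  'use' -> root (morpheme 2)
  'ed' -> suffix (morpheme 3)
  'less' -> suffix (morpheme 4)
Total morphemes: 4

4


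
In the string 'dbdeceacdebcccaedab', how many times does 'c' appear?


Scanning 'dbdeceacdebcccaedab' for 'c':
  Position 4: 'c' -> MATCH (count: 1)
  Position 7: 'c' -> MATCH (count: 2)
  Position 11: 'c' -> MATCH (count: 3)
  Position 12: 'c' -> MATCH (count: 4)
  Position 13: 'c' -> MATCH (count: 5)
Total occurrences of 'c': 5

5


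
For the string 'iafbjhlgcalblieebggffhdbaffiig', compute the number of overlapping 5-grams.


String 'iafbjhlgcalblieebggffhdbaffiig' has length L = 30.
Number of overlapping n-grams = L - n + 1
Substituting: 30 - 5 + 1 = 26

26


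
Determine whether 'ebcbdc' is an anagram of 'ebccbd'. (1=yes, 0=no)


Sort characters of 'ebcbdc': 'bbccde'
Sort characters of 'ebccbd': 'bbccde'
Sorted forms match -> they ARE anagrams
Result: 1

1


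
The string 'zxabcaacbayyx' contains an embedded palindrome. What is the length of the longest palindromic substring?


Scanning 'zxabcaacbayyx' for palindromic substrings.
Substring at positions 2-9: 'abcaacba'.
Check: reverse('abcaacba') = 'abcaacba' -> palindrome confirmed.
Neighbouring characters ('x' / 'y') break symmetry, so it cannot extend further.
No longer palindromic substring exists; longest length = 8

8


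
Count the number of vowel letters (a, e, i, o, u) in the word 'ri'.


Scanning each character of 'ri':
  Position 1: 'r' -> consonant (running count: 0)
  Position 2: 'i' -> vowel (running count: 1)
Total vowels: 1

1


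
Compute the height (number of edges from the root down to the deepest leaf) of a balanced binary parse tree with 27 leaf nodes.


In a balanced binary tree with n leaves the deepest leaf is ceil(log2(n)) edges below the root.
log2(27) = 4.7549
ceil(4.7549) = 5
height (edges) = 5

5


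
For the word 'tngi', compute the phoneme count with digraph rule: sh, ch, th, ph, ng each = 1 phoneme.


Parsing 'tngi' greedily, digraphs first:
  't' -> consonant phoneme (phonemes so far: 1)
  'ng' -> digraph (1 consonant phoneme) (phonemes so far: 2)
  'i' -> vowel phoneme (phonemes so far: 3)
Total phonemes: 3

3


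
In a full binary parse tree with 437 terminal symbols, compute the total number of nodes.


Leaf nodes (terminals): 437
Internal nodes = n - 1 = 437 - 1 = 436
Total = leaves + internal = 437 + 436 = 873

873


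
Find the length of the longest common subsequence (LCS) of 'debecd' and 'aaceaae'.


DP table for LCS of 'debecd' and 'aaceaae':
       a  a  c  e  a  a  e
    0  0  0  0  0  0  0  0
  d 0  0  0  0  0  0  0  0
  e 0  0  0  0  1  1  1  1
  b 0  0  0  0  1  1  1  1
  e 0  0  0  0  1  1  1  2
  c 0  0  0  1  1  1  1  2
  d 0  0  0  1  1  1  1  2
LCS: 'ee'
LCS length = 2

2


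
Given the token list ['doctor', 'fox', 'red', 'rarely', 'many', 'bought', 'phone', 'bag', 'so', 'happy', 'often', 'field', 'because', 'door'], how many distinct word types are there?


Listing all tokens and tracking unique types:
  Token 1: 'doctor' -> NEW (unique so far: 1)
  Token 2: 'fox' -> NEW (unique so far: 2)
  Token 3: 'red' -> NEW (unique so far: 3)
  Token 4: 'rarely' -> NEW (unique so far: 4)
  Token 5: 'many' -> NEW (unique so far: 5)
  Token 6: 'bought' -> NEW (unique so far: 6)
  Token 7: 'phone' -> NEW (unique so far: 7)
  Token 8: 'bag' -> NEW (unique so far: 8)
  Token 9: 'so' -> NEW (unique so far: 9)
  Token 10: 'happy' -> NEW (unique so far: 10)
  Token 11: 'often' -> NEW (unique so far: 11)
  Token 12: 'field' -> NEW (unique so far: 12)
  Token 13: 'because' -> NEW (unique so far: 13)
  Token 14: 'door' -> NEW (unique so far: 14)
Unique types: ('bag', 'because', 'bought', 'doctor', 'door', 'field', 'fox', 'happy', 'many', 'often', 'phone', 'rarely', 'red', 'so')
Vocabulary size: 14

14


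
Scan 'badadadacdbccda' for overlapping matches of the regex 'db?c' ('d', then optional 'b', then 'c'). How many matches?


Pattern: db?c means 'd', then optional 'b', then 'c'.
Scanning 'badadadacdbccda' position-by-position:
  Pos 0: window 'bad' -> no
  Pos 1: window 'ada' -> no
  Pos 2: window 'dad' -> no
  Pos 3: window 'ada' -> no
  Pos 4: window 'dad' -> no
  Pos 5: window 'ada' -> no
  Pos 6: window 'dac' -> no
  Pos 7: window 'acd' -> no
  Pos 8: window 'cdb' -> no
  Pos 9: window 'dbc' -> MATCH
  Pos 10: window 'bcc' -> no
  Pos 11: window 'ccd' -> no
  Pos 12: window 'cda' -> no
  Pos 13: window 'da' -> no
  Pos 14: window 'a' -> no
Total matches: 1

1


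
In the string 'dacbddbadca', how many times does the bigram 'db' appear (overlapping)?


Scanning 'dacbddbadca' for bigram 'db':
  Position 0: 'da' -> no
  Position 1: 'ac' -> no
  Position 2: 'cb' -> no
  Position 3: 'bd' -> no
  Position 4: 'dd' -> no
  Position 5: 'db' -> MATCH
  Position 6: 'ba' -> no
  Position 7: 'ad' -> no
  Position 8: 'dc' -> no
  Position 9: 'ca' -> no
Total matches: 1

1


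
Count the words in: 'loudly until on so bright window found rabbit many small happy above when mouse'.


Counting words by splitting on spaces:
  Word 1: 'loudly'
  Word 2: 'until'
  Word 3: 'on'
  Word 4: 'so'
  Word 5: 'bright'
  Word 6: 'window'
  Word 7: 'found'
  Word 8: 'rabbit'
  Word 9: 'many'
  Word 10: 'small'
  Word 11: 'happy'
  Word 12: 'above'
  Word 13: 'when'
  Word 14: 'mouse'
Total words: 14

14


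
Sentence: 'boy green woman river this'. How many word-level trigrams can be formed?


Word trigrams from [5] words:
  Trigram 1: (boy green woman)
  Trigram 2: (green woman river)
  Trigram 3: (woman river this)
Total word trigrams: 5 - 2 = 3

3


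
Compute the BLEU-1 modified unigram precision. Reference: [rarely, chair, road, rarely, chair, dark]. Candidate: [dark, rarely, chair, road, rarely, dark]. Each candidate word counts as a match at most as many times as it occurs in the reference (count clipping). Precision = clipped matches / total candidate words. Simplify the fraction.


Reference word counts: {'chair': 2, 'dark': 1, 'rarely': 2, 'road': 1}
Checking each candidate word (with clipping):
  'dark' -> in reference (ref count 1, used 1/1) -> match (matches: 1)
  'rarely' -> in reference (ref count 2, used 1/2) -> match (matches: 2)
  'chair' -> in reference (ref count 2, used 1/2) -> match (matches: 3)
  'road' -> in reference (ref count 1, used 1/1) -> match (matches: 4)
  'rarely' -> in reference (ref count 2, used 2/2) -> match (matches: 5)
  'dark' -> ref count 1 already used up (1/1) -> clipped, no match (matches: 5)
Clipped matches: 5, Candidate length: 6
Precision = 5/6

5/6


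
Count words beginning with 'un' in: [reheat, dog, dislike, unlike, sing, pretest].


Checking each word for prefix 'un':
  'reheat' -> no (count: 0)
  'dog' -> no (count: 0)
  'dislike' -> no (count: 0)
  'unlike' -> YES, starts with 'un' (count: 1)
  'sing' -> no (count: 1)
  'pretest' -> no (count: 1)
Total with prefix 'un': 1

1


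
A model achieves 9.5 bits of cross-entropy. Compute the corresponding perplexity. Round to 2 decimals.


Perplexity formula: PP = 2^H
H = 9.5
PP = 2^9.5
Decompose: 2^9.5 = 2^9 * 2^0.5 = 2^9 * sqrt(2)
2^9 = 512, sqrt(2) ~ 1.4142136
PP ~ 512 * 1.4142136 = 724.0773632
Rounded to 2 decimals: 724.08

724.08


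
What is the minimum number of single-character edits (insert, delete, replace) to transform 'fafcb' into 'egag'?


Building DP table for s1='fafcb' (len 5) and s2='egag' (len 4):
       e  g  a  g
    0  1  2  3  4
  f 1  1  2  3  4
  a 2  2  2  2  3
  f 3  3  3  3  3
  c 4  4  4  4  4
  b 5  5  5  5  5
Edit distance = dp[5][4] = 5

5


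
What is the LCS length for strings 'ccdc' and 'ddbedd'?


DP table for LCS of 'ccdc' and 'ddbedd':
       d  d  b  e  d  d
    0  0  0  0  0  0  0
  c 0  0  0  0  0  0  0
  c 0  0  0  0  0  0  0
  d 0  1  1  1  1  1  1
  c 0  1  1  1  1  1  1
LCS: 'd'
LCS length = 1

1


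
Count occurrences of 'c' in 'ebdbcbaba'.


Scanning 'ebdbcbaba' for 'c':
  Position 4: 'c' -> MATCH (count: 1)
Total occurrences of 'c': 1

1


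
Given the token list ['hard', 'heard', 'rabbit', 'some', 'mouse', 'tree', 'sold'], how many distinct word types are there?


Listing all tokens and tracking unique types:
  Token 1: 'hard' -> NEW (unique so far: 1)
  Token 2: 'heard' -> NEW (unique so far: 2)
  Token 3: 'rabbit' -> NEW (unique so far: 3)
  Token 4: 'some' -> NEW (unique so far: 4)
  Token 5: 'mouse' -> NEW (unique so far: 5)
  Token 6: 'tree' -> NEW (unique so far: 6)
  Token 7: 'sold' -> NEW (unique so far: 7)
Unique types: ('hard', 'heard', 'mouse', 'rabbit', 'sold', 'some', 'tree')
Vocabulary size: 7

7


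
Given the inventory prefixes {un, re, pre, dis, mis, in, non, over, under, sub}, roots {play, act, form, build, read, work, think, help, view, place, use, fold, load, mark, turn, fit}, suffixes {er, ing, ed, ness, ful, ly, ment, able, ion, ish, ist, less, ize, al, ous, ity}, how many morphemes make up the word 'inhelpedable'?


Segmenting 'inhelpedable' against the inventory:
  'in' -> prefix (morpheme 1)
  'help' -> root (morpheme 2)
  'ed' -> suffix (morpheme 3)
  'able' -> suffix (morpheme 4)
Total morphemes: 4

4


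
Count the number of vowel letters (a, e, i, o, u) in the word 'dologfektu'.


Scanning each character of 'dologfektu':
  Position 1: 'd' -> consonant (running count: 0)
  Position 2: 'o' -> vowel (running count: 1)
  Position 3: 'l' -> consonant (running count: 1)
  Position 4: 'o' -> vowel (running count: 2)
  Position 5: 'g' -> consonant (running count: 2)
  Position 6: 'f' -> consonant (running count: 2)
  Position 7: 'e' -> vowel (running count: 3)
  Position 8: 'k' -> consonant (running count: 3)
  Position 9: 't' -> consonant (running count: 3)
  Position 10: 'u' -> vowel (running count: 4)
Total vowels: 4

4
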